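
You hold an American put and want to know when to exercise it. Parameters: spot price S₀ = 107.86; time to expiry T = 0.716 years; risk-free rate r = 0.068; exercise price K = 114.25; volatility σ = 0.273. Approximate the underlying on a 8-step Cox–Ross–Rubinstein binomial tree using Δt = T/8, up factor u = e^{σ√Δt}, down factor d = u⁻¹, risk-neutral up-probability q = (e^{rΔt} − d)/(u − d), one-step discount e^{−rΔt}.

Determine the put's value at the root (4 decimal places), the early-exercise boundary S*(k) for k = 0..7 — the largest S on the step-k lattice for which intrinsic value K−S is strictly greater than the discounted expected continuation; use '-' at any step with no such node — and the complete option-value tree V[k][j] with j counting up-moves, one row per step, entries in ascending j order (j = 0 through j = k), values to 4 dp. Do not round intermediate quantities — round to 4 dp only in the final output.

price = 11.5459
boundary = - - 91.6054 84.4211 91.6054 84.4211 91.6054 99.4010
tree:
11.5459
16.4365 7.1118
22.6446 10.8290 3.7220
29.8289 15.9617 6.1604 1.4872
36.4497 22.6446 9.9048 2.7339 0.3396
42.5513 29.8289 15.3458 4.9370 0.7073 0.0000
48.1743 36.4497 22.6446 8.7060 1.4731 0.0000 0.0000
53.3564 42.5513 29.8289 14.8490 3.0681 0.0000 0.0000 0.0000
58.1320 48.1743 36.4497 22.6446 6.3900 0.0000 0.0000 0.0000 0.0000

params: Δt=0.08950 u=1.08510 d=0.92157 q=0.51692 e^(-rΔt)=0.99393
t_8 payoffs: 58.1320 48.1743 36.4497 22.6446 6.3900 0.0000 0.0000 0.0000 0.0000
t_7: node(7,0) S=60.8936 payoff=53.3564 vs cont=52.6631 → 53.3564 [stop]  node(7,1) S=71.6987 payoff=42.5513 vs cont=41.8580 → 42.5513 [stop]  node(7,2) S=84.4211 payoff=29.8289 vs cont=29.1357 → 29.8289 [stop]  node(7,3) S=99.4010 payoff=14.8490 vs cont=14.1558 → 14.8490 [stop]  node(7,4) S=117.0389 payoff=0.0000 vs cont=3.0681 → 3.0681 [wait]  node(7,5) S=137.8065 payoff=0.0000 vs cont=0.0000 → 0.0000 [wait]  node(7,6) S=162.2592 payoff=0.0000 vs cont=0.0000 → 0.0000 [wait]  node(7,7) S=191.0508 payoff=0.0000 vs cont=0.0000 → 0.0000 [wait]  ⇒ S*(7)=99.4010
t_6: node(6,0) S=66.0757 payoff=48.1743 vs cont=47.4811 → 48.1743 [stop]  node(6,1) S=77.8003 payoff=36.4497 vs cont=35.7565 → 36.4497 [stop]  node(6,2) S=91.6054 payoff=22.6446 vs cont=21.9514 → 22.6446 [stop]  node(6,3) S=107.8600 payoff=6.3900 vs cont=8.7060 → 8.7060 [wait]  node(6,4) S=126.9989 payoff=0.0000 vs cont=1.4731 → 1.4731 [wait]  node(6,5) S=149.5339 payoff=0.0000 vs cont=0.0000 → 0.0000 [wait]  node(6,6) S=176.0675 payoff=0.0000 vs cont=0.0000 → 0.0000 [wait]  ⇒ S*(6)=91.6054
t_5: node(5,0) S=71.6987 payoff=42.5513 vs cont=41.8580 → 42.5513 [stop]  node(5,1) S=84.4211 payoff=29.8289 vs cont=29.1357 → 29.8289 [stop]  node(5,2) S=99.4010 payoff=14.8490 vs cont=15.3458 → 15.3458 [wait]  node(5,3) S=117.0389 payoff=0.0000 vs cont=4.9370 → 4.9370 [wait]  node(5,4) S=137.8065 payoff=0.0000 vs cont=0.7073 → 0.7073 [wait]  node(5,5) S=162.2592 payoff=0.0000 vs cont=0.0000 → 0.0000 [wait]  ⇒ S*(5)=84.4211
t_4: node(4,0) S=77.8003 payoff=36.4497 vs cont=35.7565 → 36.4497 [stop]  node(4,1) S=91.6054 payoff=22.6446 vs cont=22.2067 → 22.6446 [stop]  node(4,2) S=107.8600 payoff=6.3900 vs cont=9.9048 → 9.9048 [wait]  node(4,3) S=126.9989 payoff=0.0000 vs cont=2.7339 → 2.7339 [wait]  node(4,4) S=149.5339 payoff=0.0000 vs cont=0.3396 → 0.3396 [wait]  ⇒ S*(4)=91.6054
t_3: node(3,0) S=84.4211 payoff=29.8289 vs cont=29.1357 → 29.8289 [stop]  node(3,1) S=99.4010 payoff=14.8490 vs cont=15.9617 → 15.9617 [wait]  node(3,2) S=117.0389 payoff=0.0000 vs cont=6.1604 → 6.1604 [wait]  node(3,3) S=137.8065 payoff=0.0000 vs cont=1.4872 → 1.4872 [wait]  ⇒ S*(3)=84.4211
t_2: node(2,0) S=91.6054 payoff=22.6446 vs cont=22.5231 → 22.6446 [stop]  node(2,1) S=107.8600 payoff=6.3900 vs cont=10.8290 → 10.8290 [wait]  node(2,2) S=126.9989 payoff=0.0000 vs cont=3.7220 → 3.7220 [wait]  ⇒ S*(2)=91.6054
t_1: node(1,0) S=99.4010 payoff=14.8490 vs cont=16.4365 → 16.4365 [wait]  node(1,1) S=117.0389 payoff=0.0000 vs cont=7.1118 → 7.1118 [wait]  ⇒ S*(1)=-
t_0: node(0,0) S=107.8600 payoff=6.3900 vs cont=11.5459 → 11.5459 [wait]  ⇒ S*(0)=-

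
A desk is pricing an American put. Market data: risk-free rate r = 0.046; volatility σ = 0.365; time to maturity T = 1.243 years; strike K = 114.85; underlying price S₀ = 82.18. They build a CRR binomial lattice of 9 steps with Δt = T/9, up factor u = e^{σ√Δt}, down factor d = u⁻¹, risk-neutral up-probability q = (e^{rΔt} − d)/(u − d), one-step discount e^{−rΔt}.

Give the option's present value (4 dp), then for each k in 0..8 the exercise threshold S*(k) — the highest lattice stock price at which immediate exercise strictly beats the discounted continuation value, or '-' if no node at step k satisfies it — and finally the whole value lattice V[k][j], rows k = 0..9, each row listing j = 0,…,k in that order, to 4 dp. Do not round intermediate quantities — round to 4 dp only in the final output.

price = 34.3153
boundary = - 71.7556 62.6535 71.7556 62.6535 71.7556 82.1800 71.7556 82.1800
tree:
34.3153
43.0944 25.6085
52.1965 33.7613 17.4414
60.1440 43.0944 24.4696 10.3404
67.0833 52.1965 33.1354 15.7528 4.8319
73.1425 60.1440 43.0944 23.1831 8.2106 1.3720
78.4330 67.0833 52.1965 32.6700 13.5935 2.7051 0.0000
83.0524 73.1425 60.1440 43.0944 21.6856 5.3333 0.0000 0.0000
87.0859 78.4330 67.0833 52.1965 32.6700 10.5150 0.0000 0.0000 0.0000
90.6077 83.0524 73.1425 60.1440 43.0944 20.7312 0.0000 0.0000 0.0000 0.0000

Δt=0.13811  u=1.14528  d=0.87315  q=0.48956  discount=0.99367
step 9 (expiry): payoffs max(K−S,0) = 90.6077 83.0524 73.1425 60.1440 43.0944 20.7312 0.0000 0.0000 0.0000 0.0000
step 8: (k=8,j=0): S=27.7641, (K−S)⁺=87.0859, hold=86.3586 ⇒ V=87.0859 exercise | (k=8,j=1): S=36.4170, (K−S)⁺=78.4330, hold=77.7057 ⇒ V=78.4330 exercise | (k=8,j=2): S=47.7667, (K−S)⁺=67.0833, hold=66.3560 ⇒ V=67.0833 exercise | (k=8,j=3): S=62.6535, (K−S)⁺=52.1965, hold=51.4691 ⇒ V=52.1965 exercise | (k=8,j=4): S=82.1800, (K−S)⁺=32.6700, hold=31.9427 ⇒ V=32.6700 exercise | (k=8,j=5): S=107.7921, (K−S)⁺=7.0579, hold=10.5150 ⇒ V=10.5150 continue | (k=8,j=6): S=141.3863, (K−S)⁺=0.0000, hold=0.0000 ⇒ V=0.0000 continue | (k=8,j=7): S=185.4506, (K−S)⁺=0.0000, hold=0.0000 ⇒ V=0.0000 continue | (k=8,j=8): S=243.2477, (K−S)⁺=0.0000, hold=0.0000 ⇒ V=0.0000 continue  boundary S*=82.1800
step 7: (k=7,j=0): S=31.7976, (K−S)⁺=83.0524, hold=82.3251 ⇒ V=83.0524 exercise | (k=7,j=1): S=41.7075, (K−S)⁺=73.1425, hold=72.4151 ⇒ V=73.1425 exercise | (k=7,j=2): S=54.7060, (K−S)⁺=60.1440, hold=59.4166 ⇒ V=60.1440 exercise | (k=7,j=3): S=71.7556, (K−S)⁺=43.0944, hold=42.3671 ⇒ V=43.0944 exercise | (k=7,j=4): S=94.1188, (K−S)⁺=20.7312, hold=21.6856 ⇒ V=21.6856 continue | (k=7,j=5): S=123.4517, (K−S)⁺=0.0000, hold=5.3333 ⇒ V=5.3333 continue | (k=7,j=6): S=161.9265, (K−S)⁺=0.0000, hold=0.0000 ⇒ V=0.0000 continue | (k=7,j=7): S=212.3922, (K−S)⁺=0.0000, hold=0.0000 ⇒ V=0.0000 continue  boundary S*=71.7556
step 6: (k=6,j=0): S=36.4170, (K−S)⁺=78.4330, hold=77.7057 ⇒ V=78.4330 exercise | (k=6,j=1): S=47.7667, (K−S)⁺=67.0833, hold=66.3560 ⇒ V=67.0833 exercise | (k=6,j=2): S=62.6535, (K−S)⁺=52.1965, hold=51.4691 ⇒ V=52.1965 exercise | (k=6,j=3): S=82.1800, (K−S)⁺=32.6700, hold=32.4069 ⇒ V=32.6700 exercise | (k=6,j=4): S=107.7921, (K−S)⁺=7.0579, hold=13.5935 ⇒ V=13.5935 continue | (k=6,j=5): S=141.3863, (K−S)⁺=0.0000, hold=2.7051 ⇒ V=2.7051 continue | (k=6,j=6): S=185.4506, (K−S)⁺=0.0000, hold=0.0000 ⇒ V=0.0000 continue  boundary S*=82.1800
step 5: (k=5,j=0): S=41.7075, (K−S)⁺=73.1425, hold=72.4151 ⇒ V=73.1425 exercise | (k=5,j=1): S=54.7060, (K−S)⁺=60.1440, hold=59.4166 ⇒ V=60.1440 exercise | (k=5,j=2): S=71.7556, (K−S)⁺=43.0944, hold=42.3671 ⇒ V=43.0944 exercise | (k=5,j=3): S=94.1188, (K−S)⁺=20.7312, hold=23.1831 ⇒ V=23.1831 continue | (k=5,j=4): S=123.4517, (K−S)⁺=0.0000, hold=8.2106 ⇒ V=8.2106 continue | (k=5,j=5): S=161.9265, (K−S)⁺=0.0000, hold=1.3720 ⇒ V=1.3720 continue  boundary S*=71.7556
step 4: (k=4,j=0): S=47.7667, (K−S)⁺=67.0833, hold=66.3560 ⇒ V=67.0833 exercise | (k=4,j=1): S=62.6535, (K−S)⁺=52.1965, hold=51.4691 ⇒ V=52.1965 exercise | (k=4,j=2): S=82.1800, (K−S)⁺=32.6700, hold=33.1354 ⇒ V=33.1354 continue | (k=4,j=3): S=107.7921, (K−S)⁺=7.0579, hold=15.7528 ⇒ V=15.7528 continue | (k=4,j=4): S=141.3863, (K−S)⁺=0.0000, hold=4.8319 ⇒ V=4.8319 continue  boundary S*=62.6535
step 3: (k=3,j=0): S=54.7060, (K−S)⁺=60.1440, hold=59.4166 ⇒ V=60.1440 exercise | (k=3,j=1): S=71.7556, (K−S)⁺=43.0944, hold=42.5935 ⇒ V=43.0944 exercise | (k=3,j=2): S=94.1188, (K−S)⁺=20.7312, hold=24.4696 ⇒ V=24.4696 continue | (k=3,j=3): S=123.4517, (K−S)⁺=0.0000, hold=10.3404 ⇒ V=10.3404 continue  boundary S*=71.7556
step 2: (k=2,j=0): S=62.6535, (K−S)⁺=52.1965, hold=51.4691 ⇒ V=52.1965 exercise | (k=2,j=1): S=82.1800, (K−S)⁺=32.6700, hold=33.7613 ⇒ V=33.7613 continue | (k=2,j=2): S=107.7921, (K−S)⁺=7.0579, hold=17.4414 ⇒ V=17.4414 continue  boundary S*=62.6535
step 1: (k=1,j=0): S=71.7556, (K−S)⁺=43.0944, hold=42.8979 ⇒ V=43.0944 exercise | (k=1,j=1): S=94.1188, (K−S)⁺=20.7312, hold=25.6085 ⇒ V=25.6085 continue  boundary S*=71.7556
step 0: (k=0,j=0): S=82.1800, (K−S)⁺=32.6700, hold=34.3153 ⇒ V=34.3153 continue  boundary S*=-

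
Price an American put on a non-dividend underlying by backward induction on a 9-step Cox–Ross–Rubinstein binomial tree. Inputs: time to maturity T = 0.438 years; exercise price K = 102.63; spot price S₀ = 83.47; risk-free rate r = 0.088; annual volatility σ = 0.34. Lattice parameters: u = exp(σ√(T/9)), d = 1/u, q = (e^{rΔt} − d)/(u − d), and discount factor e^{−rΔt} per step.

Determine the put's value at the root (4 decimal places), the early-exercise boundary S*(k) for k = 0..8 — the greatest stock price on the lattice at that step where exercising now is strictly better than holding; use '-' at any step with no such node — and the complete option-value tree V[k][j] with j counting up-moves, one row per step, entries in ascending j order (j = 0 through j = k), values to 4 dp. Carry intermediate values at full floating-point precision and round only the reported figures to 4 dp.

params: Δt=0.04867 u=1.07789 d=0.92774 q=0.50984 e^(-rΔt)=0.99573
t_9 payoffs: 60.1329 53.2549 45.2636 35.9790 25.1917 12.6585 0.0000 0.0000 0.0000 0.0000
t_8: node(8,0) S=45.8072 payoff=56.8228 vs cont=56.3842 → 56.8228 [stop]  node(8,1) S=53.2210 payoff=49.4090 vs cont=48.9704 → 49.4090 [stop]  node(8,2) S=61.8347 payoff=40.7953 vs cont=40.3567 → 40.7953 [stop]  node(8,3) S=71.8425 payoff=30.7875 vs cont=30.3489 → 30.7875 [stop]  node(8,4) S=83.4700 payoff=19.1600 vs cont=18.7214 → 19.1600 [stop]  node(8,5) S=96.9794 payoff=5.6506 vs cont=6.1782 → 6.1782 [wait]  node(8,6) S=112.6753 payoff=0.0000 vs cont=0.0000 → 0.0000 [wait]  node(8,7) S=130.9116 payoff=0.0000 vs cont=0.0000 → 0.0000 [wait]  node(8,8) S=152.0993 payoff=0.0000 vs cont=0.0000 → 0.0000 [wait]  ⇒ S*(8)=83.4700
t_7: node(7,0) S=49.3751 payoff=53.2549 vs cont=52.8163 → 53.2549 [stop]  node(7,1) S=57.3664 payoff=45.2636 vs cont=44.8250 → 45.2636 [stop]  node(7,2) S=66.6510 payoff=35.9790 vs cont=35.5404 → 35.9790 [stop]  node(7,3) S=77.4383 payoff=25.1917 vs cont=24.7531 → 25.1917 [stop]  node(7,4) S=89.9715 payoff=12.6585 vs cont=12.4877 → 12.6585 [stop]  node(7,5) S=104.5332 payoff=0.0000 vs cont=3.0153 → 3.0153 [wait]  node(7,6) S=121.4516 payoff=0.0000 vs cont=0.0000 → 0.0000 [wait]  node(7,7) S=141.1083 payoff=0.0000 vs cont=0.0000 → 0.0000 [wait]  ⇒ S*(7)=89.9715
t_6: node(6,0) S=53.2210 payoff=49.4090 vs cont=48.9704 → 49.4090 [stop]  node(6,1) S=61.8347 payoff=40.7953 vs cont=40.3567 → 40.7953 [stop]  node(6,2) S=71.8425 payoff=30.7875 vs cont=30.3489 → 30.7875 [stop]  node(6,3) S=83.4700 payoff=19.1600 vs cont=18.7214 → 19.1600 [stop]  node(6,4) S=96.9794 payoff=5.6506 vs cont=7.7089 → 7.7089 [wait]  node(6,5) S=112.6753 payoff=0.0000 vs cont=1.4717 → 1.4717 [wait]  node(6,6) S=130.9116 payoff=0.0000 vs cont=0.0000 → 0.0000 [wait]  ⇒ S*(6)=83.4700
t_5: node(5,0) S=57.3664 payoff=45.2636 vs cont=44.8250 → 45.2636 [stop]  node(5,1) S=66.6510 payoff=35.9790 vs cont=35.5404 → 35.9790 [stop]  node(5,2) S=77.4383 payoff=25.1917 vs cont=24.7531 → 25.1917 [stop]  node(5,3) S=89.9715 payoff=12.6585 vs cont=13.2649 → 13.2649 [wait]  node(5,4) S=104.5332 payoff=0.0000 vs cont=4.5096 → 4.5096 [wait]  node(5,5) S=121.4516 payoff=0.0000 vs cont=0.7183 → 0.7183 [wait]  ⇒ S*(5)=77.4383
t_4: node(4,0) S=61.8347 payoff=40.7953 vs cont=40.3567 → 40.7953 [stop]  node(4,1) S=71.8425 payoff=30.7875 vs cont=30.3489 → 30.7875 [stop]  node(4,2) S=83.4700 payoff=19.1600 vs cont=19.0292 → 19.1600 [stop]  node(4,3) S=96.9794 payoff=5.6506 vs cont=8.7634 → 8.7634 [wait]  node(4,4) S=112.6753 payoff=0.0000 vs cont=2.5656 → 2.5656 [wait]  ⇒ S*(4)=83.4700
t_3: node(3,0) S=66.6510 payoff=35.9790 vs cont=35.5404 → 35.9790 [stop]  node(3,1) S=77.4383 payoff=25.1917 vs cont=24.7531 → 25.1917 [stop]  node(3,2) S=89.9715 payoff=12.6585 vs cont=13.8002 → 13.8002 [wait]  node(3,3) S=104.5332 payoff=0.0000 vs cont=5.5796 → 5.5796 [wait]  ⇒ S*(3)=77.4383
t_2: node(2,0) S=71.8425 payoff=30.7875 vs cont=30.3489 → 30.7875 [stop]  node(2,1) S=83.4700 payoff=19.1600 vs cont=19.3010 → 19.3010 [wait]  node(2,2) S=96.9794 payoff=5.6506 vs cont=9.5679 → 9.5679 [wait]  ⇒ S*(2)=71.8425
t_1: node(1,0) S=77.4383 payoff=25.1917 vs cont=24.8247 → 25.1917 [stop]  node(1,1) S=89.9715 payoff=12.6585 vs cont=14.2774 → 14.2774 [wait]  ⇒ S*(1)=77.4383
t_0: node(0,0) S=83.4700 payoff=19.1600 vs cont=19.5433 → 19.5433 [wait]  ⇒ S*(0)=-

price = 19.5433
boundary = - 77.4383 71.8425 77.4383 83.4700 77.4383 83.4700 89.9715 83.4700
tree:
19.5433
25.1917 14.2774
30.7875 19.3010 9.5679
35.9790 25.1917 13.8002 5.5796
40.7953 30.7875 19.1600 8.7634 2.5656
45.2636 35.9790 25.1917 13.2649 4.5096 0.7183
49.4090 40.7953 30.7875 19.1600 7.7089 1.4717 0.0000
53.2549 45.2636 35.9790 25.1917 12.6585 3.0153 0.0000 0.0000
56.8228 49.4090 40.7953 30.7875 19.1600 6.1782 0.0000 0.0000 0.0000
60.1329 53.2549 45.2636 35.9790 25.1917 12.6585 0.0000 0.0000 0.0000 0.0000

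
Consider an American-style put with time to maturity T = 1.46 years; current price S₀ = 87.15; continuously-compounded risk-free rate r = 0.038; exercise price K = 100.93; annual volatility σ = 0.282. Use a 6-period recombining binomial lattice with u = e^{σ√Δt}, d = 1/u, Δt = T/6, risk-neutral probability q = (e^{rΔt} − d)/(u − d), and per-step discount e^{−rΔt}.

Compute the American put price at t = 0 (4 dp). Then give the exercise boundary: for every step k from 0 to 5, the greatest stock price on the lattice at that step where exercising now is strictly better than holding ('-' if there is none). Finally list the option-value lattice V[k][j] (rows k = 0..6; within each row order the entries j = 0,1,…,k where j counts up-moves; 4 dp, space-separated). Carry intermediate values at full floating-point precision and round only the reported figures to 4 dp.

Δt=0.24333  u=1.14925  d=0.87013  q=0.49856  discount=0.99080
step 6 (expiry): payoffs max(K−S,0) = 63.1044 50.9711 34.9457 13.7800 0.0000 0.0000 0.0000
step 5: (k=5,j=0): S=43.4710, (K−S)⁺=57.4590, hold=56.5300 ⇒ V=57.4590 exercise | (k=5,j=1): S=57.4152, (K−S)⁺=43.5148, hold=42.5858 ⇒ V=43.5148 exercise | (k=5,j=2): S=75.8322, (K−S)⁺=25.0978, hold=24.1688 ⇒ V=25.0978 exercise | (k=5,j=3): S=100.1569, (K−S)⁺=0.7731, hold=6.8462 ⇒ V=6.8462 continue | (k=5,j=4): S=132.2842, (K−S)⁺=0.0000, hold=0.0000 ⇒ V=0.0000 continue | (k=5,j=5): S=174.7170, (K−S)⁺=0.0000, hold=0.0000 ⇒ V=0.0000 continue  boundary S*=75.8322
step 4: (k=4,j=0): S=49.9589, (K−S)⁺=50.9711, hold=50.0421 ⇒ V=50.9711 exercise | (k=4,j=1): S=65.9843, (K−S)⁺=34.9457, hold=34.0168 ⇒ V=34.9457 exercise | (k=4,j=2): S=87.1500, (K−S)⁺=13.7800, hold=15.8510 ⇒ V=15.8510 continue | (k=4,j=3): S=115.1051, (K−S)⁺=0.0000, hold=3.4014 ⇒ V=3.4014 continue | (k=4,j=4): S=152.0273, (K−S)⁺=0.0000, hold=0.0000 ⇒ V=0.0000 continue  boundary S*=65.9843
step 3: (k=3,j=0): S=57.4152, (K−S)⁺=43.5148, hold=42.5858 ⇒ V=43.5148 exercise | (k=3,j=1): S=75.8322, (K−S)⁺=25.0978, hold=25.1918 ⇒ V=25.1918 continue | (k=3,j=2): S=100.1569, (K−S)⁺=0.7731, hold=9.5553 ⇒ V=9.5553 continue | (k=3,j=3): S=132.2842, (K−S)⁺=0.0000, hold=1.6899 ⇒ V=1.6899 continue  boundary S*=57.4152
step 2: (k=2,j=0): S=65.9843, (K−S)⁺=34.9457, hold=34.0632 ⇒ V=34.9457 exercise | (k=2,j=1): S=87.1500, (K−S)⁺=13.7800, hold=17.2359 ⇒ V=17.2359 continue | (k=2,j=2): S=115.1051, (K−S)⁺=0.0000, hold=5.5821 ⇒ V=5.5821 continue  boundary S*=65.9843
step 1: (k=1,j=0): S=75.8322, (K−S)⁺=25.0978, hold=25.8759 ⇒ V=25.8759 continue | (k=1,j=1): S=100.1569, (K−S)⁺=0.7731, hold=11.3206 ⇒ V=11.3206 continue  boundary S*=-
step 0: (k=0,j=0): S=87.1500, (K−S)⁺=13.7800, hold=18.4478 ⇒ V=18.4478 continue  boundary S*=-

price = 18.4478
boundary = - - 65.9843 57.4152 65.9843 75.8322
tree:
18.4478
25.8759 11.3206
34.9457 17.2359 5.5821
43.5148 25.1918 9.5553 1.6899
50.9711 34.9457 15.8510 3.4014 0.0000
57.4590 43.5148 25.0978 6.8462 0.0000 0.0000
63.1044 50.9711 34.9457 13.7800 0.0000 0.0000 0.0000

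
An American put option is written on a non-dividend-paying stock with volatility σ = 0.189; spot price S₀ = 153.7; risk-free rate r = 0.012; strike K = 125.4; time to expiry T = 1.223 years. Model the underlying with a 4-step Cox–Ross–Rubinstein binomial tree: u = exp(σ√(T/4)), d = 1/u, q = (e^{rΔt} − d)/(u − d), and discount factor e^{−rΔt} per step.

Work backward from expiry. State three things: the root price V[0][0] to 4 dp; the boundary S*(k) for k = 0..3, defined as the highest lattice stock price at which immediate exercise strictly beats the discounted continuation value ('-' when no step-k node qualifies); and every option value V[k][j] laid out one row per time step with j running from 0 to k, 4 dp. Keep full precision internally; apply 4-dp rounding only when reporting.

price = 1.8315
boundary = - - - 112.3346
tree:
1.8315
3.5278 0.0898
6.7913 0.1772 0.0000
13.0654 0.3498 0.0000 0.0000
24.2125 0.6903 0.0000 0.0000 0.0000

Δt=0.30575  u=1.11016  d=0.90077  q=0.49145  discount=0.99634
step 4 (expiry): payoffs max(K−S,0) = 24.2125 0.6903 0.0000 0.0000 0.0000
step 3: (k=3,j=0): S=112.3346, (K−S)⁺=13.0654, hold=12.6062 ⇒ V=13.0654 exercise | (k=3,j=1): S=138.4481, (K−S)⁺=0.0000, hold=0.3498 ⇒ V=0.3498 continue | (k=3,j=2): S=170.6321, (K−S)⁺=0.0000, hold=0.0000 ⇒ V=0.0000 continue | (k=3,j=3): S=210.2975, (K−S)⁺=0.0000, hold=0.0000 ⇒ V=0.0000 continue  boundary S*=112.3346
step 2: (k=2,j=0): S=124.7097, (K−S)⁺=0.6903, hold=6.7913 ⇒ V=6.7913 continue | (k=2,j=1): S=153.7000, (K−S)⁺=0.0000, hold=0.1772 ⇒ V=0.1772 continue | (k=2,j=2): S=189.4294, (K−S)⁺=0.0000, hold=0.0000 ⇒ V=0.0000 continue  boundary S*=-
step 1: (k=1,j=0): S=138.4481, (K−S)⁺=0.0000, hold=3.5278 ⇒ V=3.5278 continue | (k=1,j=1): S=170.6321, (K−S)⁺=0.0000, hold=0.0898 ⇒ V=0.0898 continue  boundary S*=-
step 0: (k=0,j=0): S=153.7000, (K−S)⁺=0.0000, hold=1.8315 ⇒ V=1.8315 continue  boundary S*=-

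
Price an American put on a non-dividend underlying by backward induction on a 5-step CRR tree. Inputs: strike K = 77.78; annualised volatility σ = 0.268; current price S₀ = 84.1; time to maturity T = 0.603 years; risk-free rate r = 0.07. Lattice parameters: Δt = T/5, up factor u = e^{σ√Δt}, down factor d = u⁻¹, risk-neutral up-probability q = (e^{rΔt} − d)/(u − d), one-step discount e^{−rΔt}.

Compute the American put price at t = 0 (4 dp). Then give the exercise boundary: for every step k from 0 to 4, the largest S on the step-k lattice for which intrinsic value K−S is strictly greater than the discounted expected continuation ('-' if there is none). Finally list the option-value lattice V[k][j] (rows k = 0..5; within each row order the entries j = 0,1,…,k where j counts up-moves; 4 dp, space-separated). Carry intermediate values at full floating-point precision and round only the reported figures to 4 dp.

price = 3.0195
boundary = - - - 63.6117 69.8163
tree:
3.0195
5.2395 1.0374
8.8126 2.0557 0.1227
14.1683 4.0560 0.2590 0.0000
19.8215 7.9637 0.5467 0.0000 0.0000
24.9723 14.1683 1.1540 0.0000 0.0000 0.0000

Δt=0.12060  u=1.09754  d=0.91113  q=0.52223  discount=0.99159
step 5 (expiry): payoffs max(K−S,0) = 24.9723 14.1683 1.1540 0.0000 0.0000 0.0000
step 4: (k=4,j=0): S=57.9585, (K−S)⁺=19.8215, hold=19.1676 ⇒ V=19.8215 exercise | (k=4,j=1): S=69.8163, (K−S)⁺=7.9637, hold=7.3099 ⇒ V=7.9637 exercise | (k=4,j=2): S=84.1000, (K−S)⁺=0.0000, hold=0.5467 ⇒ V=0.5467 continue | (k=4,j=3): S=101.3060, (K−S)⁺=0.0000, hold=0.0000 ⇒ V=0.0000 continue | (k=4,j=4): S=122.0323, (K−S)⁺=0.0000, hold=0.0000 ⇒ V=0.0000 continue  boundary S*=69.8163
step 3: (k=3,j=0): S=63.6117, (K−S)⁺=14.1683, hold=13.5144 ⇒ V=14.1683 exercise | (k=3,j=1): S=76.6260, (K−S)⁺=1.1540, hold=4.0560 ⇒ V=4.0560 continue | (k=3,j=2): S=92.3030, (K−S)⁺=0.0000, hold=0.2590 ⇒ V=0.2590 continue | (k=3,j=3): S=111.1873, (K−S)⁺=0.0000, hold=0.0000 ⇒ V=0.0000 continue  boundary S*=63.6117
step 2: (k=2,j=0): S=69.8163, (K−S)⁺=7.9637, hold=8.8126 ⇒ V=8.8126 continue | (k=2,j=1): S=84.1000, (K−S)⁺=0.0000, hold=2.0557 ⇒ V=2.0557 continue | (k=2,j=2): S=101.3060, (K−S)⁺=0.0000, hold=0.1227 ⇒ V=0.1227 continue  boundary S*=-
step 1: (k=1,j=0): S=76.6260, (K−S)⁺=1.1540, hold=5.2395 ⇒ V=5.2395 continue | (k=1,j=1): S=92.3030, (K−S)⁺=0.0000, hold=1.0374 ⇒ V=1.0374 continue  boundary S*=-
step 0: (k=0,j=0): S=84.1000, (K−S)⁺=0.0000, hold=3.0195 ⇒ V=3.0195 continue  boundary S*=-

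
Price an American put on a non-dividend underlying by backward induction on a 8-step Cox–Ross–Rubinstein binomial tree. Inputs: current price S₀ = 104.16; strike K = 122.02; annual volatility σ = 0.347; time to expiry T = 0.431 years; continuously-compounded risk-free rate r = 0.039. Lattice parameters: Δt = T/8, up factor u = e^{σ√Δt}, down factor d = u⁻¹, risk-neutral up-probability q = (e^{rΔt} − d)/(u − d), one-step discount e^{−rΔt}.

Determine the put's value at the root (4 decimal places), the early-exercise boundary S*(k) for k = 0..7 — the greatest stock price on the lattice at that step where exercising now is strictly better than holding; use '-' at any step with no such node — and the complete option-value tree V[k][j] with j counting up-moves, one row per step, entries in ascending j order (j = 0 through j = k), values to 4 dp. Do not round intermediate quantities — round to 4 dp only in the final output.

price = 20.3032
boundary = - - 88.6631 81.8020 88.6631 96.0997 104.1600 112.8964
tree:
20.3032
26.4718 14.0440
33.3569 19.5019 8.4893
40.2180 26.0668 12.8315 4.0585
46.5482 33.3569 18.6785 6.8713 1.1821
52.3885 40.2180 25.9203 11.3084 2.3361 0.0000
57.7768 46.5482 33.3569 17.8600 4.6167 0.0000 0.0000
62.7482 52.3885 40.2180 25.9203 9.1236 0.0000 0.0000 0.0000
67.3349 57.7768 46.5482 33.3569 17.8600 0.0000 0.0000 0.0000 0.0000

Δt=0.05387  u=1.08387  d=0.92262  q=0.49292  discount=0.99790
step 8 (expiry): payoffs max(K−S,0) = 67.3349 57.7768 46.5482 33.3569 17.8600 0.0000 0.0000 0.0000 0.0000
step 7: (k=7,j=0): S=59.2718, (K−S)⁺=62.7482, hold=62.4921 ⇒ V=62.7482 exercise | (k=7,j=1): S=69.6315, (K−S)⁺=52.3885, hold=52.1324 ⇒ V=52.3885 exercise | (k=7,j=2): S=81.8020, (K−S)⁺=40.2180, hold=39.9619 ⇒ V=40.2180 exercise | (k=7,j=3): S=96.0997, (K−S)⁺=25.9203, hold=25.6642 ⇒ V=25.9203 exercise | (k=7,j=4): S=112.8964, (K−S)⁺=9.1236, hold=9.0375 ⇒ V=9.1236 exercise | (k=7,j=5): S=132.6288, (K−S)⁺=0.0000, hold=0.0000 ⇒ V=0.0000 continue | (k=7,j=6): S=155.8102, (K−S)⁺=0.0000, hold=0.0000 ⇒ V=0.0000 continue | (k=7,j=7): S=183.0434, (K−S)⁺=0.0000, hold=0.0000 ⇒ V=0.0000 continue  boundary S*=112.8964
step 6: (k=6,j=0): S=64.2432, (K−S)⁺=57.7768, hold=57.5207 ⇒ V=57.7768 exercise | (k=6,j=1): S=75.4718, (K−S)⁺=46.5482, hold=46.2920 ⇒ V=46.5482 exercise | (k=6,j=2): S=88.6631, (K−S)⁺=33.3569, hold=33.1008 ⇒ V=33.3569 exercise | (k=6,j=3): S=104.1600, (K−S)⁺=17.8600, hold=17.6039 ⇒ V=17.8600 exercise | (k=6,j=4): S=122.3655, (K−S)⁺=0.0000, hold=4.6167 ⇒ V=4.6167 continue | (k=6,j=5): S=143.7530, (K−S)⁺=0.0000, hold=0.0000 ⇒ V=0.0000 continue | (k=6,j=6): S=168.8787, (K−S)⁺=0.0000, hold=0.0000 ⇒ V=0.0000 continue  boundary S*=104.1600
step 5: (k=5,j=0): S=69.6315, (K−S)⁺=52.3885, hold=52.1324 ⇒ V=52.3885 exercise | (k=5,j=1): S=81.8020, (K−S)⁺=40.2180, hold=39.9619 ⇒ V=40.2180 exercise | (k=5,j=2): S=96.0997, (K−S)⁺=25.9203, hold=25.6642 ⇒ V=25.9203 exercise | (k=5,j=3): S=112.8964, (K−S)⁺=9.1236, hold=11.3084 ⇒ V=11.3084 continue | (k=5,j=4): S=132.6288, (K−S)⁺=0.0000, hold=2.3361 ⇒ V=2.3361 continue | (k=5,j=5): S=155.8102, (K−S)⁺=0.0000, hold=0.0000 ⇒ V=0.0000 continue  boundary S*=96.0997
step 4: (k=4,j=0): S=75.4718, (K−S)⁺=46.5482, hold=46.2920 ⇒ V=46.5482 exercise | (k=4,j=1): S=88.6631, (K−S)⁺=33.3569, hold=33.1008 ⇒ V=33.3569 exercise | (k=4,j=2): S=104.1600, (K−S)⁺=17.8600, hold=18.6785 ⇒ V=18.6785 continue | (k=4,j=3): S=122.3655, (K−S)⁺=0.0000, hold=6.8713 ⇒ V=6.8713 continue | (k=4,j=4): S=143.7530, (K−S)⁺=0.0000, hold=1.1821 ⇒ V=1.1821 continue  boundary S*=88.6631
step 3: (k=3,j=0): S=81.8020, (K−S)⁺=40.2180, hold=39.9619 ⇒ V=40.2180 exercise | (k=3,j=1): S=96.0997, (K−S)⁺=25.9203, hold=26.0668 ⇒ V=26.0668 continue | (k=3,j=2): S=112.8964, (K−S)⁺=9.1236, hold=12.8315 ⇒ V=12.8315 continue | (k=3,j=3): S=132.6288, (K−S)⁺=0.0000, hold=4.0585 ⇒ V=4.0585 continue  boundary S*=81.8020
step 2: (k=2,j=0): S=88.6631, (K−S)⁺=33.3569, hold=33.1728 ⇒ V=33.3569 exercise | (k=2,j=1): S=104.1600, (K−S)⁺=17.8600, hold=19.5019 ⇒ V=19.5019 continue | (k=2,j=2): S=122.3655, (K−S)⁺=0.0000, hold=8.4893 ⇒ V=8.4893 continue  boundary S*=88.6631
step 1: (k=1,j=0): S=96.0997, (K−S)⁺=25.9203, hold=26.4718 ⇒ V=26.4718 continue | (k=1,j=1): S=112.8964, (K−S)⁺=9.1236, hold=14.0440 ⇒ V=14.0440 continue  boundary S*=-
step 0: (k=0,j=0): S=104.1600, (K−S)⁺=17.8600, hold=20.3032 ⇒ V=20.3032 continue  boundary S*=-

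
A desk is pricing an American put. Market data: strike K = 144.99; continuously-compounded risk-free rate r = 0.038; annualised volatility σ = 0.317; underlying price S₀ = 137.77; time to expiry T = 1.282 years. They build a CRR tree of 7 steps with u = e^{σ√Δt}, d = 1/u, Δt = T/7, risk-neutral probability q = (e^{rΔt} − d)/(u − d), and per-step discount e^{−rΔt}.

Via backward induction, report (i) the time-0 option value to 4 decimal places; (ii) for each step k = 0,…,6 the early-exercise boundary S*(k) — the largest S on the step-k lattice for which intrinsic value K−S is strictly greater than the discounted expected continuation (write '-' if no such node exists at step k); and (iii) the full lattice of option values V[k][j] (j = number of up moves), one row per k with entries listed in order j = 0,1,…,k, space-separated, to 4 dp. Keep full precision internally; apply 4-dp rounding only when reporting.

Δt=0.18314  u=1.14529  d=0.87314  q=0.49180  discount=0.99306
step 7 (expiry): payoffs max(K−S,0) = 91.6887 75.0749 53.2826 24.6977 0.0000 0.0000 0.0000 0.0000
step 6: (k=6,j=0): S=61.0456, (K−S)⁺=83.9444, hold=82.9389 ⇒ V=83.9444 exercise | (k=6,j=1): S=80.0733, (K−S)⁺=64.9167, hold=63.9111 ⇒ V=64.9167 exercise | (k=6,j=2): S=105.0319, (K−S)⁺=39.9581, hold=38.9526 ⇒ V=39.9581 exercise | (k=6,j=3): S=137.7700, (K−S)⁺=7.2200, hold=12.4644 ⇒ V=12.4644 continue | (k=6,j=4): S=180.7125, (K−S)⁺=0.0000, hold=0.0000 ⇒ V=0.0000 continue | (k=6,j=5): S=237.0399, (K−S)⁺=0.0000, hold=0.0000 ⇒ V=0.0000 continue | (k=6,j=6): S=310.9245, (K−S)⁺=0.0000, hold=0.0000 ⇒ V=0.0000 continue  boundary S*=105.0319
step 5: (k=5,j=0): S=69.9151, (K−S)⁺=75.0749, hold=74.0693 ⇒ V=75.0749 exercise | (k=5,j=1): S=91.7074, (K−S)⁺=53.2826, hold=52.2770 ⇒ V=53.2826 exercise | (k=5,j=2): S=120.2923, (K−S)⁺=24.6977, hold=26.2534 ⇒ V=26.2534 continue | (k=5,j=3): S=157.7871, (K−S)⁺=0.0000, hold=6.2905 ⇒ V=6.2905 continue | (k=5,j=4): S=206.9688, (K−S)⁺=0.0000, hold=0.0000 ⇒ V=0.0000 continue | (k=5,j=5): S=271.4803, (K−S)⁺=0.0000, hold=0.0000 ⇒ V=0.0000 continue  boundary S*=91.7074
step 4: (k=4,j=0): S=80.0733, (K−S)⁺=64.9167, hold=63.9111 ⇒ V=64.9167 exercise | (k=4,j=1): S=105.0319, (K−S)⁺=39.9581, hold=39.7124 ⇒ V=39.9581 exercise | (k=4,j=2): S=137.7700, (K−S)⁺=7.2200, hold=16.3217 ⇒ V=16.3217 continue | (k=4,j=3): S=180.7125, (K−S)⁺=0.0000, hold=3.1747 ⇒ V=3.1747 continue | (k=4,j=4): S=237.0399, (K−S)⁺=0.0000, hold=0.0000 ⇒ V=0.0000 continue  boundary S*=105.0319
step 3: (k=3,j=0): S=91.7074, (K−S)⁺=53.2826, hold=52.2770 ⇒ V=53.2826 exercise | (k=3,j=1): S=120.2923, (K−S)⁺=24.6977, hold=28.1373 ⇒ V=28.1373 continue | (k=3,j=2): S=157.7871, (K−S)⁺=0.0000, hold=9.7877 ⇒ V=9.7877 continue | (k=3,j=3): S=206.9688, (K−S)⁺=0.0000, hold=1.6022 ⇒ V=1.6022 continue  boundary S*=91.7074
step 2: (k=2,j=0): S=105.0319, (K−S)⁺=39.9581, hold=40.6324 ⇒ V=40.6324 continue | (k=2,j=1): S=137.7700, (K−S)⁺=7.2200, hold=18.9804 ⇒ V=18.9804 continue | (k=2,j=2): S=180.7125, (K−S)⁺=0.0000, hold=5.7221 ⇒ V=5.7221 continue  boundary S*=-
step 1: (k=1,j=0): S=120.2923, (K−S)⁺=24.6977, hold=29.7761 ⇒ V=29.7761 continue | (k=1,j=1): S=157.7871, (K−S)⁺=0.0000, hold=12.3736 ⇒ V=12.3736 continue  boundary S*=-
step 0: (k=0,j=0): S=137.7700, (K−S)⁺=7.2200, hold=21.0704 ⇒ V=21.0704 continue  boundary S*=-

price = 21.0704
boundary = - - - 91.7074 105.0319 91.7074 105.0319
tree:
21.0704
29.7761 12.3736
40.6324 18.9804 5.7221
53.2826 28.1373 9.7877 1.6022
64.9167 39.9581 16.3217 3.1747 0.0000
75.0749 53.2826 26.2534 6.2905 0.0000 0.0000
83.9444 64.9167 39.9581 12.4644 0.0000 0.0000 0.0000
91.6887 75.0749 53.2826 24.6977 0.0000 0.0000 0.0000 0.0000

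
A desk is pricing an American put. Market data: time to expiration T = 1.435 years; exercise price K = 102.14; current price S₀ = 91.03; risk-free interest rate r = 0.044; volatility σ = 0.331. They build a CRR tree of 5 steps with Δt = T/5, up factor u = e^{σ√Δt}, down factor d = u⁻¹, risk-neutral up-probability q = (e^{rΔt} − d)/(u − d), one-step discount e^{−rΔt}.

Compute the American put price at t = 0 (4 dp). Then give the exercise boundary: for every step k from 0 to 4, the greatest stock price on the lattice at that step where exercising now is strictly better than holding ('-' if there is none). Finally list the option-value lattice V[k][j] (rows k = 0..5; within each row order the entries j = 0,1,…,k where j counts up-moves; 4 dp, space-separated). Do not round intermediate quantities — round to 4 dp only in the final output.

price = 18.3135
boundary = - - 63.8502 76.2383 63.8502
tree:
18.3135
27.0789 9.7159
38.2898 16.1773 3.2804
48.6649 25.9017 6.5322 0.0000
57.3542 38.2898 13.0075 0.0000 0.0000
64.6316 48.6649 25.9017 0.0000 0.0000 0.0000

Δt=0.28700  u=1.19402  d=0.83751  q=0.49143  discount=0.98745
step 5 (expiry): payoffs max(K−S,0) = 64.6316 48.6649 25.9017 0.0000 0.0000 0.0000
step 4: (k=4,j=0): S=44.7858, (K−S)⁺=57.3542, hold=56.0725 ⇒ V=57.3542 exercise | (k=4,j=1): S=63.8502, (K−S)⁺=38.2898, hold=37.0081 ⇒ V=38.2898 exercise | (k=4,j=2): S=91.0300, (K−S)⁺=11.1100, hold=13.0075 ⇒ V=13.0075 continue | (k=4,j=3): S=129.7797, (K−S)⁺=0.0000, hold=0.0000 ⇒ V=0.0000 continue | (k=4,j=4): S=185.0244, (K−S)⁺=0.0000, hold=0.0000 ⇒ V=0.0000 continue  boundary S*=63.8502
step 3: (k=3,j=0): S=53.4751, (K−S)⁺=48.6649, hold=47.3832 ⇒ V=48.6649 exercise | (k=3,j=1): S=76.2383, (K−S)⁺=25.9017, hold=25.5407 ⇒ V=25.9017 exercise | (k=3,j=2): S=108.6915, (K−S)⁺=0.0000, hold=6.5322 ⇒ V=6.5322 continue | (k=3,j=3): S=154.9594, (K−S)⁺=0.0000, hold=0.0000 ⇒ V=0.0000 continue  boundary S*=76.2383
step 2: (k=2,j=0): S=63.8502, (K−S)⁺=38.2898, hold=37.0081 ⇒ V=38.2898 exercise | (k=2,j=1): S=91.0300, (K−S)⁺=11.1100, hold=16.1773 ⇒ V=16.1773 continue | (k=2,j=2): S=129.7797, (K−S)⁺=0.0000, hold=3.2804 ⇒ V=3.2804 continue  boundary S*=63.8502
step 1: (k=1,j=0): S=76.2383, (K−S)⁺=25.9017, hold=27.0789 ⇒ V=27.0789 continue | (k=1,j=1): S=108.6915, (K−S)⁺=0.0000, hold=9.7159 ⇒ V=9.7159 continue  boundary S*=-
step 0: (k=0,j=0): S=91.0300, (K−S)⁺=11.1100, hold=18.3135 ⇒ V=18.3135 continue  boundary S*=-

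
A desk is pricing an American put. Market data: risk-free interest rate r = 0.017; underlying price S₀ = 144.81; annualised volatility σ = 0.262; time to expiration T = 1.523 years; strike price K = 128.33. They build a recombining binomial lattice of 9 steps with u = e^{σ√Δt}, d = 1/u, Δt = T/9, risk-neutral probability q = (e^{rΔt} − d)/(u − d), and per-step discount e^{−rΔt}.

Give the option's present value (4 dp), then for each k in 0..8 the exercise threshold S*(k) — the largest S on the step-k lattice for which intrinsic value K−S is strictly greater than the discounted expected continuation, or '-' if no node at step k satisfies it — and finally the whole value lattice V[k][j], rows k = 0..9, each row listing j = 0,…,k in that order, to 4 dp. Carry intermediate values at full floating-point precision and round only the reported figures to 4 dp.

price = 9.0869
boundary = - - - - - 84.4815 94.0955 104.8037 94.0955
tree:
9.0869
13.2809 4.7125
18.8846 7.4429 1.8576
26.0047 11.4789 3.2256 0.4243
34.4964 17.1928 5.5139 0.8286 0.0000
43.8485 24.8266 9.2347 1.6180 0.0000 0.0000
52.4802 34.2345 15.0404 3.1596 0.0000 0.0000 0.0000
60.2300 43.8485 23.5263 6.1698 0.0000 0.0000 0.0000 0.0000
67.1880 52.4802 34.2345 12.0479 0.0000 0.0000 0.0000 0.0000 0.0000
73.4351 60.2300 43.8485 23.5263 0.0000 0.0000 0.0000 0.0000 0.0000 0.0000

Δt=0.16922  u=1.11380  d=0.89783  q=0.48642  discount=0.99713
step 9 (expiry): payoffs max(K−S,0) = 73.4351 60.2300 43.8485 23.5263 0.0000 0.0000 0.0000 0.0000 0.0000 0.0000
step 8: (k=8,j=0): S=61.1420, (K−S)⁺=67.1880, hold=66.8194 ⇒ V=67.1880 exercise | (k=8,j=1): S=75.8498, (K−S)⁺=52.4802, hold=52.1116 ⇒ V=52.4802 exercise | (k=8,j=2): S=94.0955, (K−S)⁺=34.2345, hold=33.8658 ⇒ V=34.2345 exercise | (k=8,j=3): S=116.7304, (K−S)⁺=11.5996, hold=12.0479 ⇒ V=12.0479 continue | (k=8,j=4): S=144.8100, (K−S)⁺=0.0000, hold=0.0000 ⇒ V=0.0000 continue | (k=8,j=5): S=179.6442, (K−S)⁺=0.0000, hold=0.0000 ⇒ V=0.0000 continue | (k=8,j=6): S=222.8579, (K−S)⁺=0.0000, hold=0.0000 ⇒ V=0.0000 continue | (k=8,j=7): S=276.4667, (K−S)⁺=0.0000, hold=0.0000 ⇒ V=0.0000 continue | (k=8,j=8): S=342.9711, (K−S)⁺=0.0000, hold=0.0000 ⇒ V=0.0000 continue  boundary S*=94.0955
step 7: (k=7,j=0): S=68.1000, (K−S)⁺=60.2300, hold=59.8614 ⇒ V=60.2300 exercise | (k=7,j=1): S=84.4815, (K−S)⁺=43.8485, hold=43.4798 ⇒ V=43.8485 exercise | (k=7,j=2): S=104.8037, (K−S)⁺=23.5263, hold=23.3751 ⇒ V=23.5263 exercise | (k=7,j=3): S=130.0143, (K−S)⁺=0.0000, hold=6.1698 ⇒ V=6.1698 continue | (k=7,j=4): S=161.2894, (K−S)⁺=0.0000, hold=0.0000 ⇒ V=0.0000 continue | (k=7,j=5): S=200.0878, (K−S)⁺=0.0000, hold=0.0000 ⇒ V=0.0000 continue | (k=7,j=6): S=248.2192, (K−S)⁺=0.0000, hold=0.0000 ⇒ V=0.0000 continue | (k=7,j=7): S=307.9287, (K−S)⁺=0.0000, hold=0.0000 ⇒ V=0.0000 continue  boundary S*=104.8037
step 6: (k=6,j=0): S=75.8498, (K−S)⁺=52.4802, hold=52.1116 ⇒ V=52.4802 exercise | (k=6,j=1): S=94.0955, (K−S)⁺=34.2345, hold=33.8658 ⇒ V=34.2345 exercise | (k=6,j=2): S=116.7304, (K−S)⁺=11.5996, hold=15.0404 ⇒ V=15.0404 continue | (k=6,j=3): S=144.8100, (K−S)⁺=0.0000, hold=3.1596 ⇒ V=3.1596 continue | (k=6,j=4): S=179.6442, (K−S)⁺=0.0000, hold=0.0000 ⇒ V=0.0000 continue | (k=6,j=5): S=222.8579, (K−S)⁺=0.0000, hold=0.0000 ⇒ V=0.0000 continue | (k=6,j=6): S=276.4667, (K−S)⁺=0.0000, hold=0.0000 ⇒ V=0.0000 continue  boundary S*=94.0955
step 5: (k=5,j=0): S=84.4815, (K−S)⁺=43.8485, hold=43.4798 ⇒ V=43.8485 exercise | (k=5,j=1): S=104.8037, (K−S)⁺=23.5263, hold=24.8266 ⇒ V=24.8266 continue | (k=5,j=2): S=130.0143, (K−S)⁺=0.0000, hold=9.2347 ⇒ V=9.2347 continue | (k=5,j=3): S=161.2894, (K−S)⁺=0.0000, hold=1.6180 ⇒ V=1.6180 continue | (k=5,j=4): S=200.0878, (K−S)⁺=0.0000, hold=0.0000 ⇒ V=0.0000 continue | (k=5,j=5): S=248.2192, (K−S)⁺=0.0000, hold=0.0000 ⇒ V=0.0000 continue  boundary S*=84.4815
step 4: (k=4,j=0): S=94.0955, (K−S)⁺=34.2345, hold=34.4964 ⇒ V=34.4964 continue | (k=4,j=1): S=116.7304, (K−S)⁺=11.5996, hold=17.1928 ⇒ V=17.1928 continue | (k=4,j=2): S=144.8100, (K−S)⁺=0.0000, hold=5.5139 ⇒ V=5.5139 continue | (k=4,j=3): S=179.6442, (K−S)⁺=0.0000, hold=0.8286 ⇒ V=0.8286 continue | (k=4,j=4): S=222.8579, (K−S)⁺=0.0000, hold=0.0000 ⇒ V=0.0000 continue  boundary S*=-
step 3: (k=3,j=0): S=104.8037, (K−S)⁺=23.5263, hold=26.0047 ⇒ V=26.0047 continue | (k=3,j=1): S=130.0143, (K−S)⁺=0.0000, hold=11.4789 ⇒ V=11.4789 continue | (k=3,j=2): S=161.2894, (K−S)⁺=0.0000, hold=3.2256 ⇒ V=3.2256 continue | (k=3,j=3): S=200.0878, (K−S)⁺=0.0000, hold=0.4243 ⇒ V=0.4243 continue  boundary S*=-
step 2: (k=2,j=0): S=116.7304, (K−S)⁺=11.5996, hold=18.8846 ⇒ V=18.8846 continue | (k=2,j=1): S=144.8100, (K−S)⁺=0.0000, hold=7.4429 ⇒ V=7.4429 continue | (k=2,j=2): S=179.6442, (K−S)⁺=0.0000, hold=1.8576 ⇒ V=1.8576 continue  boundary S*=-
step 1: (k=1,j=0): S=130.0143, (K−S)⁺=0.0000, hold=13.2809 ⇒ V=13.2809 continue | (k=1,j=1): S=161.2894, (K−S)⁺=0.0000, hold=4.7125 ⇒ V=4.7125 continue  boundary S*=-
step 0: (k=0,j=0): S=144.8100, (K−S)⁺=0.0000, hold=9.0869 ⇒ V=9.0869 continue  boundary S*=-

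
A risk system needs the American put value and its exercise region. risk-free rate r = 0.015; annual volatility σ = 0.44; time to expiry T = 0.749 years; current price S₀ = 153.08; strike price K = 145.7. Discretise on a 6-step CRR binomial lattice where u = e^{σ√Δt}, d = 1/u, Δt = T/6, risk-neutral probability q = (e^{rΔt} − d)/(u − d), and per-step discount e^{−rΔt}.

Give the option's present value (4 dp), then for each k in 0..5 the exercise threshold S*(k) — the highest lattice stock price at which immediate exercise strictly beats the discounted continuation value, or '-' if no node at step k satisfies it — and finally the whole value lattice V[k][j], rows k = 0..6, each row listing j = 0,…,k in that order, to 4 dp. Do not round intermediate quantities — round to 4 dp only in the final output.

Δt=0.12483  u=1.16819  d=0.85602  q=0.46722  discount=0.99813
step 6 (expiry): payoffs max(K−S,0) = 85.4681 63.5028 33.5271 0.0000 0.0000 0.0000 0.0000
step 5: (k=5,j=0): S=70.3626, (K−S)⁺=75.3374, hold=75.0648 ⇒ V=75.3374 exercise | (k=5,j=1): S=96.0224, (K−S)⁺=49.6776, hold=49.4050 ⇒ V=49.6776 exercise | (k=5,j=2): S=131.0398, (K−S)⁺=14.6602, hold=17.8293 ⇒ V=17.8293 continue | (k=5,j=3): S=178.8273, (K−S)⁺=0.0000, hold=0.0000 ⇒ V=0.0000 continue | (k=5,j=4): S=244.0419, (K−S)⁺=0.0000, hold=0.0000 ⇒ V=0.0000 continue | (k=5,j=5): S=333.0389, (K−S)⁺=0.0000, hold=0.0000 ⇒ V=0.0000 continue  boundary S*=96.0224
step 4: (k=4,j=0): S=82.1972, (K−S)⁺=63.5028, hold=63.2302 ⇒ V=63.5028 exercise | (k=4,j=1): S=112.1729, (K−S)⁺=33.5271, hold=34.7324 ⇒ V=34.7324 continue | (k=4,j=2): S=153.0800, (K−S)⁺=0.0000, hold=9.4814 ⇒ V=9.4814 continue | (k=4,j=3): S=208.9051, (K−S)⁺=0.0000, hold=0.0000 ⇒ V=0.0000 continue | (k=4,j=4): S=285.0885, (K−S)⁺=0.0000, hold=0.0000 ⇒ V=0.0000 continue  boundary S*=82.1972
step 3: (k=3,j=0): S=96.0224, (K−S)⁺=49.6776, hold=49.9671 ⇒ V=49.9671 continue | (k=3,j=1): S=131.0398, (K−S)⁺=14.6602, hold=22.8918 ⇒ V=22.8918 continue | (k=3,j=2): S=178.8273, (K−S)⁺=0.0000, hold=5.0421 ⇒ V=5.0421 continue | (k=3,j=3): S=244.0419, (K−S)⁺=0.0000, hold=0.0000 ⇒ V=0.0000 continue  boundary S*=-
step 2: (k=2,j=0): S=112.1729, (K−S)⁺=33.5271, hold=37.2473 ⇒ V=37.2473 continue | (k=2,j=1): S=153.0800, (K−S)⁺=0.0000, hold=14.5249 ⇒ V=14.5249 continue | (k=2,j=2): S=208.9051, (K−S)⁺=0.0000, hold=2.6813 ⇒ V=2.6813 continue  boundary S*=-
step 1: (k=1,j=0): S=131.0398, (K−S)⁺=14.6602, hold=26.5811 ⇒ V=26.5811 continue | (k=1,j=1): S=178.8273, (K−S)⁺=0.0000, hold=8.9745 ⇒ V=8.9745 continue  boundary S*=-
step 0: (k=0,j=0): S=153.0800, (K−S)⁺=0.0000, hold=18.3207 ⇒ V=18.3207 continue  boundary S*=-

price = 18.3207
boundary = - - - - 82.1972 96.0224
tree:
18.3207
26.5811 8.9745
37.2473 14.5249 2.6813
49.9671 22.8918 5.0421 0.0000
63.5028 34.7324 9.4814 0.0000 0.0000
75.3374 49.6776 17.8293 0.0000 0.0000 0.0000
85.4681 63.5028 33.5271 0.0000 0.0000 0.0000 0.0000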